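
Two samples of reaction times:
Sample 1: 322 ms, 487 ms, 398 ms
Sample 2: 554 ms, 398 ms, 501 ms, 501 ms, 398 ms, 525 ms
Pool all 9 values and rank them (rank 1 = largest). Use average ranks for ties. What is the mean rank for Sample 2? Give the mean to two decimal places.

4.00

Sorted (descending): 554, 525, 501, 501, 487, 398, 398, 398, 322
The 2 values of 501 occupy positions 3–4 → average rank (3+4)/2 = 3.5.
The 3 values of 398 occupy positions 6–8 → average rank 7.
Sample 2 values → pooled ranks: 554→1, 398→7, 501→3.5, 501→3.5, 398→7, 525→2
Mean rank = (1 + 7 + 3.5 + 3.5 + 7 + 2) / 6 = 4.00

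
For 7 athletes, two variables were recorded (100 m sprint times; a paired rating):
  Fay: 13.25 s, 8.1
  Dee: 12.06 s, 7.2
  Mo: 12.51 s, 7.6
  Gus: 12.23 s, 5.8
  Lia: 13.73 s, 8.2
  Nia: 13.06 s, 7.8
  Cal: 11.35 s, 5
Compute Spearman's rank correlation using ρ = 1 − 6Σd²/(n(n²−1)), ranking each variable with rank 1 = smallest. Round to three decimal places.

0.964

Ranks of variable 1: 6, 2, 4, 3, 7, 5, 1
Ranks of variable 2: 6, 3, 4, 2, 7, 5, 1
d = r₁ − r₂: 0, -1, 0, 1, 0, 0, 0
d²: 0, 1, 0, 1, 0, 0, 0; Σd² = 2
ρ = 1 − 6·2/(7·48) = 1 − 12/336 = 0.964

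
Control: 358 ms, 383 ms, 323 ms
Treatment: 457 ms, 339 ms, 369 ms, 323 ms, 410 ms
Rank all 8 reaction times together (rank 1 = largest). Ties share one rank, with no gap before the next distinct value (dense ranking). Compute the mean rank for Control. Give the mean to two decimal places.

5.00

Sorted (descending): 457, 410, 383, 369, 358, 339, 323, 323
The 2 values of 323 share dense rank 7.
Remaining distinct values take the next consecutive integers.
Control values → pooled ranks: 358→5, 383→3, 323→7
Mean rank = (5 + 3 + 7) / 3 = 5.00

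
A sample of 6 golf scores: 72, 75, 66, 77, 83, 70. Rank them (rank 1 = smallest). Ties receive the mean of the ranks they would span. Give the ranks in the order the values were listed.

3, 4, 1, 5, 6, 2

Sorted (ascending): 66, 70, 72, 75, 77, 83
No ties — each value takes its position as its rank.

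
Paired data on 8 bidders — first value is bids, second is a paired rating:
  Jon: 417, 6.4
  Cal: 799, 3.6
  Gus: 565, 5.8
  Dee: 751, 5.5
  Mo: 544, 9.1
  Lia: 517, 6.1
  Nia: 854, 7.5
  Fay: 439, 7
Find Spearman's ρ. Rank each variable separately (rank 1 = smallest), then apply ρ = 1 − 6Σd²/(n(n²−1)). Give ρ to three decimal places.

Ranks of variable 1: 1, 7, 5, 6, 4, 3, 8, 2
Ranks of variable 2: 5, 1, 3, 2, 8, 4, 7, 6
d = r₁ − r₂: -4, 6, 2, 4, -4, -1, 1, -4
d²: 16, 36, 4, 16, 16, 1, 1, 16; Σd² = 106
ρ = 1 − 6·106/(8·63) = 1 − 636/504 = -0.262

-0.262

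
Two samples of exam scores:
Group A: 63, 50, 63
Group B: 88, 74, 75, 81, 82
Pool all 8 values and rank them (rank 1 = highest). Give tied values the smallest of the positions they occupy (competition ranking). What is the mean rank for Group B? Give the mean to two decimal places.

Sorted (descending): 88, 82, 81, 75, 74, 63, 63, 50
The 2 values of 63 occupy positions 6–7 → each gets rank 6.
Group B values → pooled ranks: 88→1, 74→5, 75→4, 81→3, 82→2
Mean rank = (1 + 5 + 4 + 3 + 2) / 5 = 3.00

3.00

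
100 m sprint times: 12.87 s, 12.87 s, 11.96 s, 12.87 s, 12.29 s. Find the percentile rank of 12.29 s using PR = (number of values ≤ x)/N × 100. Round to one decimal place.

N = 5.
Strictly below 12.29: 1. Equal to 12.29: 1.
PR = 2/5 × 100 = 40.0

40.0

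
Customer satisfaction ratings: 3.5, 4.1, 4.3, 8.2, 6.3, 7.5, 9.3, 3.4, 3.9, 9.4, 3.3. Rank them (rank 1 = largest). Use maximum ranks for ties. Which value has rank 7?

4.1

Sorted (descending): 9.4, 9.3, 8.2, 7.5, 6.3, 4.3, 4.1, 3.9, 3.5, 3.4, 3.3
No ties — each value takes its position as its rank.
Rank 7 → value 4.1.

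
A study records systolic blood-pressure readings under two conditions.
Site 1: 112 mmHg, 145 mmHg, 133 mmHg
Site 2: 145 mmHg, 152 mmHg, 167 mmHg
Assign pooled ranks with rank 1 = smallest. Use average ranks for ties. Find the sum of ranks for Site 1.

Sorted (ascending): 112, 133, 145, 145, 152, 167
The 2 values of 145 occupy positions 3–4 → average rank (3+4)/2 = 3.5.
Site 1 values → pooled ranks: 112→1, 145→3.5, 133→2
Rank sum = 1 + 3.5 + 2 = 6.5

6.5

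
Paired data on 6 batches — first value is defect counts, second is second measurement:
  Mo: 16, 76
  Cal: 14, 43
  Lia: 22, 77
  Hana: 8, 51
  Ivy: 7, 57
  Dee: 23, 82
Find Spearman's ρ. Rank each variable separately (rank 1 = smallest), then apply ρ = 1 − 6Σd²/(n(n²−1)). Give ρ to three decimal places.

Ranks of variable 1: 4, 3, 5, 2, 1, 6
Ranks of variable 2: 4, 1, 5, 2, 3, 6
d = r₁ − r₂: 0, 2, 0, 0, -2, 0
d²: 0, 4, 0, 0, 4, 0; Σd² = 8
ρ = 1 − 6·8/(6·35) = 1 − 48/210 = 0.771

0.771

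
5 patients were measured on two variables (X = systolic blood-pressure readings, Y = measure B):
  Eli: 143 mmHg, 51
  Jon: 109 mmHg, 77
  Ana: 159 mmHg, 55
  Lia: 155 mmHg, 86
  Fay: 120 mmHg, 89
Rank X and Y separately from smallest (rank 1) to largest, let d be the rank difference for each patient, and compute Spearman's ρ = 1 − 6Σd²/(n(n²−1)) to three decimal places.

Ranks of variable 1: 3, 1, 5, 4, 2
Ranks of variable 2: 1, 3, 2, 4, 5
d = r₁ − r₂: 2, -2, 3, 0, -3
d²: 4, 4, 9, 0, 9; Σd² = 26
ρ = 1 − 6·26/(5·24) = 1 − 156/120 = -0.300

-0.300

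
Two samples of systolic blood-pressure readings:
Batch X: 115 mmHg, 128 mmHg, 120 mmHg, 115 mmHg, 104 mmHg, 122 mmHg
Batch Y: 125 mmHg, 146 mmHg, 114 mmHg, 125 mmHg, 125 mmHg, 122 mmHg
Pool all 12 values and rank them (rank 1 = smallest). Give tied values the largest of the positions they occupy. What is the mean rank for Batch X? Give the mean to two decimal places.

5.33

Sorted (ascending): 104, 114, 115, 115, 120, 122, 122, 125, 125, 125, 128, 146
The 2 values of 115 occupy positions 3–4 → each gets rank 4.
The 2 values of 122 occupy positions 6–7 → each gets rank 7.
The 3 values of 125 occupy positions 8–10 → each gets rank 10.
Batch X values → pooled ranks: 115→4, 128→11, 120→5, 115→4, 104→1, 122→7
Mean rank = (4 + 11 + 5 + 4 + 1 + 7) / 6 = 5.33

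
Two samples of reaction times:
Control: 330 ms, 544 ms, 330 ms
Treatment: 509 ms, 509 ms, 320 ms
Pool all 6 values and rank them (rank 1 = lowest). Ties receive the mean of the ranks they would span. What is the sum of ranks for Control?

11

Sorted (ascending): 320, 330, 330, 509, 509, 544
The 2 values of 330 occupy positions 2–3 → average rank (2+3)/2 = 2.5.
The 2 values of 509 occupy positions 4–5 → average rank (4+5)/2 = 4.5.
Control values → pooled ranks: 330→2.5, 544→6, 330→2.5
Rank sum = 2.5 + 6 + 2.5 = 11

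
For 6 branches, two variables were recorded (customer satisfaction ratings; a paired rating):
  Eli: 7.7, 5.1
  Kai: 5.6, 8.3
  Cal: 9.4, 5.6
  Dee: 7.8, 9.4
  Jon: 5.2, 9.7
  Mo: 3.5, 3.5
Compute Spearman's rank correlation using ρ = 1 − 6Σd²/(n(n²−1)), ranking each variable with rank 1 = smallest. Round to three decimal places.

0.143

Ranks of variable 1: 4, 3, 6, 5, 2, 1
Ranks of variable 2: 2, 4, 3, 5, 6, 1
d = r₁ − r₂: 2, -1, 3, 0, -4, 0
d²: 4, 1, 9, 0, 16, 0; Σd² = 30
ρ = 1 − 6·30/(6·35) = 1 − 180/210 = 0.143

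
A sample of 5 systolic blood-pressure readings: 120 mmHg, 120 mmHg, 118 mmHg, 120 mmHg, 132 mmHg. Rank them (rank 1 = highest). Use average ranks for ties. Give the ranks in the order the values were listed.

Sorted (descending): 132, 120, 120, 120, 118
The 3 values of 120 occupy positions 2–4 → average rank 3.

3, 3, 5, 3, 1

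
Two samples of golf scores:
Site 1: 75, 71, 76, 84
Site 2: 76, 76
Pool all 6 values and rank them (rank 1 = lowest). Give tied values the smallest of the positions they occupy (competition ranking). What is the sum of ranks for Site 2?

Sorted (ascending): 71, 75, 76, 76, 76, 84
The 3 values of 76 occupy positions 3–5 → each gets rank 3.
Site 2 values → pooled ranks: 76→3, 76→3
Rank sum = 3 + 3 = 6

6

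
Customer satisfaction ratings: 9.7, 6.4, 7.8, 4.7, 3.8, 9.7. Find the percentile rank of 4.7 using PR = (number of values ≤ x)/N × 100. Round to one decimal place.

33.3

N = 6.
Strictly below 4.7: 1. Equal to 4.7: 1.
PR = 2/6 × 100 = 33.3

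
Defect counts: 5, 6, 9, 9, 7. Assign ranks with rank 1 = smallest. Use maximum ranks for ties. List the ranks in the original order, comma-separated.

Sorted (ascending): 5, 6, 7, 9, 9
The 2 values of 9 occupy positions 4–5 → each gets rank 5.

1, 2, 5, 5, 3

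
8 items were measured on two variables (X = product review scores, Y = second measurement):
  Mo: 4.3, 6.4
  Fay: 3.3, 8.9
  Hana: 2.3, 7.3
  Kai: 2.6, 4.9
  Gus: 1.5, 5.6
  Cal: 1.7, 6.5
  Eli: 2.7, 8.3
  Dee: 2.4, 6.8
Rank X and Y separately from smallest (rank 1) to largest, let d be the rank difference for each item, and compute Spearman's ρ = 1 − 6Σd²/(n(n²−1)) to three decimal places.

0.310

Ranks of variable 1: 8, 7, 3, 5, 1, 2, 6, 4
Ranks of variable 2: 3, 8, 6, 1, 2, 4, 7, 5
d = r₁ − r₂: 5, -1, -3, 4, -1, -2, -1, -1
d²: 25, 1, 9, 16, 1, 4, 1, 1; Σd² = 58
ρ = 1 − 6·58/(8·63) = 1 − 348/504 = 0.310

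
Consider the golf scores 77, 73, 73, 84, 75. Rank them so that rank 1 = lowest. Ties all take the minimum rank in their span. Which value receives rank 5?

Sorted (ascending): 73, 73, 75, 77, 84
The 2 values of 73 occupy positions 1–2 → each gets rank 1.
Rank 5 → value 84.

84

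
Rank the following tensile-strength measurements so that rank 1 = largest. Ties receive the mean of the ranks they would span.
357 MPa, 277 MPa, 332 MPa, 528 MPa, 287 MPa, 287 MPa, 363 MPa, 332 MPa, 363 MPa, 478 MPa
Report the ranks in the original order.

Sorted (descending): 528, 478, 363, 363, 357, 332, 332, 287, 287, 277
The 2 values of 363 occupy positions 3–4 → average rank (3+4)/2 = 3.5.
The 2 values of 332 occupy positions 6–7 → average rank (6+7)/2 = 6.5.
The 2 values of 287 occupy positions 8–9 → average rank (8+9)/2 = 8.5.

5, 10, 6.5, 1, 8.5, 8.5, 3.5, 6.5, 3.5, 2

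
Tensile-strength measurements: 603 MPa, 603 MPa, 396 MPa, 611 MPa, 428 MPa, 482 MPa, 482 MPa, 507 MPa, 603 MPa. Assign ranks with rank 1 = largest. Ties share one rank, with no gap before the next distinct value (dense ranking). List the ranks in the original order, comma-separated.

Sorted (descending): 611, 603, 603, 603, 507, 482, 482, 428, 396
The 3 values of 603 share dense rank 2.
The 2 values of 482 share dense rank 4.
Remaining distinct values take the next consecutive integers.

2, 2, 6, 1, 5, 4, 4, 3, 2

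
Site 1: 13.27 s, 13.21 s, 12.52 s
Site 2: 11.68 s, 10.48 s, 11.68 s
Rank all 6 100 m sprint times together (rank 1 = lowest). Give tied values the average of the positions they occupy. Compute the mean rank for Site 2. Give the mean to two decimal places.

Sorted (ascending): 10.48, 11.68, 11.68, 12.52, 13.21, 13.27
The 2 values of 11.68 occupy positions 2–3 → average rank (2+3)/2 = 2.5.
Site 2 values → pooled ranks: 11.68→2.5, 10.48→1, 11.68→2.5
Mean rank = (2.5 + 1 + 2.5) / 3 = 2.00

2.00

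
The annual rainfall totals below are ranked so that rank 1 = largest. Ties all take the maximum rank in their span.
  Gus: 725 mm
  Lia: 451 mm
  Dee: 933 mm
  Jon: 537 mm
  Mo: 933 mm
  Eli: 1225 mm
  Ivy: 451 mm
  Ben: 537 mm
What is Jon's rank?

Sorted (descending): 1225, 933, 933, 725, 537, 537, 451, 451
The 2 values of 933 occupy positions 2–3 → each gets rank 3.
The 2 values of 537 occupy positions 5–6 → each gets rank 6.
The 2 values of 451 occupy positions 7–8 → each gets rank 8.
Jon has value 537 mm → rank 6.

6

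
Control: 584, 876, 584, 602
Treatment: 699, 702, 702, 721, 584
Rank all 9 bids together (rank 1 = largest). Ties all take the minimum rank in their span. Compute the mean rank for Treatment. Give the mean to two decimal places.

Sorted (descending): 876, 721, 702, 702, 699, 602, 584, 584, 584
The 2 values of 702 occupy positions 3–4 → each gets rank 3.
The 3 values of 584 occupy positions 7–9 → each gets rank 7.
Treatment values → pooled ranks: 699→5, 702→3, 702→3, 721→2, 584→7
Mean rank = (5 + 3 + 3 + 2 + 7) / 5 = 4.00

4.00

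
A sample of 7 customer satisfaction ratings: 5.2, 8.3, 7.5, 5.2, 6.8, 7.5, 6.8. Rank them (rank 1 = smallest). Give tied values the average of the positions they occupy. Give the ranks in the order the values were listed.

Sorted (ascending): 5.2, 5.2, 6.8, 6.8, 7.5, 7.5, 8.3
The 2 values of 5.2 occupy positions 1–2 → average rank (1+2)/2 = 1.5.
The 2 values of 6.8 occupy positions 3–4 → average rank (3+4)/2 = 3.5.
The 2 values of 7.5 occupy positions 5–6 → average rank (5+6)/2 = 5.5.

1.5, 7, 5.5, 1.5, 3.5, 5.5, 3.5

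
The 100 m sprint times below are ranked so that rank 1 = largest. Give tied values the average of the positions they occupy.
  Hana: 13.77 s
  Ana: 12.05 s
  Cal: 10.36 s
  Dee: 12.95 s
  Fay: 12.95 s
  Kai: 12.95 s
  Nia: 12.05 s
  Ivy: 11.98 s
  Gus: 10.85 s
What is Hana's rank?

1

Sorted (descending): 13.77, 12.95, 12.95, 12.95, 12.05, 12.05, 11.98, 10.85, 10.36
The 3 values of 12.95 occupy positions 2–4 → average rank 3.
The 2 values of 12.05 occupy positions 5–6 → average rank (5+6)/2 = 5.5.
Hana has value 13.77 s → rank 1.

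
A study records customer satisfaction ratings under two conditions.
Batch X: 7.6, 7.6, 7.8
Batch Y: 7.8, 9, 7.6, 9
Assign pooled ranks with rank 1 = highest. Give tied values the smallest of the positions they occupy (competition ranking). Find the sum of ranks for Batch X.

13

Sorted (descending): 9, 9, 7.8, 7.8, 7.6, 7.6, 7.6
The 2 values of 9 occupy positions 1–2 → each gets rank 1.
The 2 values of 7.8 occupy positions 3–4 → each gets rank 3.
The 3 values of 7.6 occupy positions 5–7 → each gets rank 5.
Batch X values → pooled ranks: 7.6→5, 7.6→5, 7.8→3
Rank sum = 5 + 5 + 3 = 13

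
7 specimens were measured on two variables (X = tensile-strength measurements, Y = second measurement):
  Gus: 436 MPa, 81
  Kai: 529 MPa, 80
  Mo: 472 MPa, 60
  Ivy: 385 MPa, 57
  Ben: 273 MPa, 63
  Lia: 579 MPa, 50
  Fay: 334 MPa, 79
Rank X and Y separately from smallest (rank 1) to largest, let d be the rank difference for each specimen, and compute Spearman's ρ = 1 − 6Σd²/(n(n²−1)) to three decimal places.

Ranks of variable 1: 4, 6, 5, 3, 1, 7, 2
Ranks of variable 2: 7, 6, 3, 2, 4, 1, 5
d = r₁ − r₂: -3, 0, 2, 1, -3, 6, -3
d²: 9, 0, 4, 1, 9, 36, 9; Σd² = 68
ρ = 1 − 6·68/(7·48) = 1 − 408/336 = -0.214

-0.214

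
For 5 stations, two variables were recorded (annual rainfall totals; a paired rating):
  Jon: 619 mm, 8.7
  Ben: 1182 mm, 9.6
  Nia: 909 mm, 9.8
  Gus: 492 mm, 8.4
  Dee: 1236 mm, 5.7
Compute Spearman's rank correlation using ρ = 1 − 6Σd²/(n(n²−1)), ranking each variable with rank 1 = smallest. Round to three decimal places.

Ranks of variable 1: 2, 4, 3, 1, 5
Ranks of variable 2: 3, 4, 5, 2, 1
d = r₁ − r₂: -1, 0, -2, -1, 4
d²: 1, 0, 4, 1, 16; Σd² = 22
ρ = 1 − 6·22/(5·24) = 1 − 132/120 = -0.100

-0.100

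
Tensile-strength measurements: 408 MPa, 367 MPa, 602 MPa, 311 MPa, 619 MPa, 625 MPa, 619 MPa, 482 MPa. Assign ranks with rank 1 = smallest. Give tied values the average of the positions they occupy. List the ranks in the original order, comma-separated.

3, 2, 5, 1, 6.5, 8, 6.5, 4

Sorted (ascending): 311, 367, 408, 482, 602, 619, 619, 625
The 2 values of 619 occupy positions 6–7 → average rank (6+7)/2 = 6.5.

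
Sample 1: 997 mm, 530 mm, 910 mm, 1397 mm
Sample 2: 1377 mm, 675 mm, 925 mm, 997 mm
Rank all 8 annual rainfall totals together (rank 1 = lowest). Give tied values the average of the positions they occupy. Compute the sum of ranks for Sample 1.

17.5

Sorted (ascending): 530, 675, 910, 925, 997, 997, 1377, 1397
The 2 values of 997 occupy positions 5–6 → average rank (5+6)/2 = 5.5.
Sample 1 values → pooled ranks: 997→5.5, 530→1, 910→3, 1397→8
Rank sum = 5.5 + 1 + 3 + 8 = 17.5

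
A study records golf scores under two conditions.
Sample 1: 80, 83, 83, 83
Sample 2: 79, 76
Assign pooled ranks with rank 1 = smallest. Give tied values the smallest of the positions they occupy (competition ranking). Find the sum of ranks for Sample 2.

Sorted (ascending): 76, 79, 80, 83, 83, 83
The 3 values of 83 occupy positions 4–6 → each gets rank 4.
Sample 2 values → pooled ranks: 79→2, 76→1
Rank sum = 2 + 1 = 3

3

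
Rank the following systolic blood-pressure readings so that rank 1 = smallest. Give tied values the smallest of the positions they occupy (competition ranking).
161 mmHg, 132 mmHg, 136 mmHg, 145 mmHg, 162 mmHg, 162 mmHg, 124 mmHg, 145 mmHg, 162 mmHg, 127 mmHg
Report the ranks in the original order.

Sorted (ascending): 124, 127, 132, 136, 145, 145, 161, 162, 162, 162
The 2 values of 145 occupy positions 5–6 → each gets rank 5.
The 3 values of 162 occupy positions 8–10 → each gets rank 8.

7, 3, 4, 5, 8, 8, 1, 5, 8, 2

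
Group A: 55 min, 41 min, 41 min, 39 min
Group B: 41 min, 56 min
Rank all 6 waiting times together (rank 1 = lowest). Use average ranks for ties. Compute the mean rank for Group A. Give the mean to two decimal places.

3.00

Sorted (ascending): 39, 41, 41, 41, 55, 56
The 3 values of 41 occupy positions 2–4 → average rank 3.
Group A values → pooled ranks: 55→5, 41→3, 41→3, 39→1
Mean rank = (5 + 3 + 3 + 1) / 4 = 3.00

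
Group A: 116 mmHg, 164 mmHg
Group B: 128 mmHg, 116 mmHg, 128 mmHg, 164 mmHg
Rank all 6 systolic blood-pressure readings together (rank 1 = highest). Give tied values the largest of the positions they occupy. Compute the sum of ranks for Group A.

8

Sorted (descending): 164, 164, 128, 128, 116, 116
The 2 values of 164 occupy positions 1–2 → each gets rank 2.
The 2 values of 128 occupy positions 3–4 → each gets rank 4.
The 2 values of 116 occupy positions 5–6 → each gets rank 6.
Group A values → pooled ranks: 116→6, 164→2
Rank sum = 6 + 2 = 8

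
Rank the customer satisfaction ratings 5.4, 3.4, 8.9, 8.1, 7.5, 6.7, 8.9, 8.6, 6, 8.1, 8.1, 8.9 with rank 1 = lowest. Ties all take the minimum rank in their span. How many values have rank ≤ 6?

Sorted (ascending): 3.4, 5.4, 6, 6.7, 7.5, 8.1, 8.1, 8.1, 8.6, 8.9, 8.9, 8.9
The 3 values of 8.1 occupy positions 6–8 → each gets rank 6.
The 3 values of 8.9 occupy positions 10–12 → each gets rank 10.
Ranks ≤ 6: {1, 2, 3, 4, 5, 6, 6, 6} → 8 values.

8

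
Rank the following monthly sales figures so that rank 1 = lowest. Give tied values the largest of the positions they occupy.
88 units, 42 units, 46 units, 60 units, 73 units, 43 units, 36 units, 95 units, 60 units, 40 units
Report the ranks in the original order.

Sorted (ascending): 36, 40, 42, 43, 46, 60, 60, 73, 88, 95
The 2 values of 60 occupy positions 6–7 → each gets rank 7.

9, 3, 5, 7, 8, 4, 1, 10, 7, 2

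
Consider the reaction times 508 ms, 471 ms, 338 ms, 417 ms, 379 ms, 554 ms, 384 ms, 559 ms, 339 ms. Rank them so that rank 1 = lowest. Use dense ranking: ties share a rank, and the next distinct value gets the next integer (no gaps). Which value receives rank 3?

379

Sorted (ascending): 338, 339, 379, 384, 417, 471, 508, 554, 559
No ties — each value takes its position as its rank.
Rank 3 → value 379.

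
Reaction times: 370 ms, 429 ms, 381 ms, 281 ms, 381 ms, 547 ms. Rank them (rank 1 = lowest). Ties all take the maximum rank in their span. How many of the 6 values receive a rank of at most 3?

Sorted (ascending): 281, 370, 381, 381, 429, 547
The 2 values of 381 occupy positions 3–4 → each gets rank 4.
Ranks ≤ 3: {1, 2} → 2 values.

2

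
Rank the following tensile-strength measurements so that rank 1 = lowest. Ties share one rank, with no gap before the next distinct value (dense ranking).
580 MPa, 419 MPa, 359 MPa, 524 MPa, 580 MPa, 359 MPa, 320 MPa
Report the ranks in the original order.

Sorted (ascending): 320, 359, 359, 419, 524, 580, 580
The 2 values of 359 share dense rank 2.
The 2 values of 580 share dense rank 5.
Remaining distinct values take the next consecutive integers.

5, 3, 2, 4, 5, 2, 1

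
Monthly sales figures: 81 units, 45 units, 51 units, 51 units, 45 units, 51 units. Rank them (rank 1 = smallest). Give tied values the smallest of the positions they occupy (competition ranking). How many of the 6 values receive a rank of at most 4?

Sorted (ascending): 45, 45, 51, 51, 51, 81
The 2 values of 45 occupy positions 1–2 → each gets rank 1.
The 3 values of 51 occupy positions 3–5 → each gets rank 3.
Ranks ≤ 4: {1, 1, 3, 3, 3} → 5 values.

5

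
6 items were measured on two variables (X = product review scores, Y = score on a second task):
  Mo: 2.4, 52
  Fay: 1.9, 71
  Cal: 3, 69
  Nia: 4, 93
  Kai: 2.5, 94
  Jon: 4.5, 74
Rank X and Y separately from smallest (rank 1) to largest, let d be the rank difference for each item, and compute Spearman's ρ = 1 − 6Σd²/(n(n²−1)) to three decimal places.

0.371

Ranks of variable 1: 2, 1, 4, 5, 3, 6
Ranks of variable 2: 1, 3, 2, 5, 6, 4
d = r₁ − r₂: 1, -2, 2, 0, -3, 2
d²: 1, 4, 4, 0, 9, 4; Σd² = 22
ρ = 1 − 6·22/(6·35) = 1 − 132/210 = 0.371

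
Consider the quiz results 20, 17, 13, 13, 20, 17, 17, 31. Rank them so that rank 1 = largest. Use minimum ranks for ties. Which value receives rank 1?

Sorted (descending): 31, 20, 20, 17, 17, 17, 13, 13
The 2 values of 20 occupy positions 2–3 → each gets rank 2.
The 3 values of 17 occupy positions 4–6 → each gets rank 4.
The 2 values of 13 occupy positions 7–8 → each gets rank 7.
Rank 1 → value 31.

31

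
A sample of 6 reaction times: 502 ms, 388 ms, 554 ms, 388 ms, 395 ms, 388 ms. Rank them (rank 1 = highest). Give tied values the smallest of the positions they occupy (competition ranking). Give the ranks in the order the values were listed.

2, 4, 1, 4, 3, 4

Sorted (descending): 554, 502, 395, 388, 388, 388
The 3 values of 388 occupy positions 4–6 → each gets rank 4.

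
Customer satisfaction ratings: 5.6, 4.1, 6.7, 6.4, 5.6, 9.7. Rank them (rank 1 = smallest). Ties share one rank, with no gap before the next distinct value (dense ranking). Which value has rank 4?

6.7

Sorted (ascending): 4.1, 5.6, 5.6, 6.4, 6.7, 9.7
The 2 values of 5.6 share dense rank 2.
Remaining distinct values take the next consecutive integers.
Rank 4 → value 6.7.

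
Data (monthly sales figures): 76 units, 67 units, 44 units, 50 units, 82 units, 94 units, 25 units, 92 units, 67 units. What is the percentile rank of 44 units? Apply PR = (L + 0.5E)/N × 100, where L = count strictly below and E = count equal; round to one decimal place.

16.7

N = 9.
Strictly below 44: 1. Equal to 44: 1.
PR = (1 + 0.5·1)/9 × 100 = 16.7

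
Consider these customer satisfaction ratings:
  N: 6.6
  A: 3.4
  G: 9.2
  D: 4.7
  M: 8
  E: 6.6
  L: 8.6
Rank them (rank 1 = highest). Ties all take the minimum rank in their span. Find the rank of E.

Sorted (descending): 9.2, 8.6, 8, 6.6, 6.6, 4.7, 3.4
The 2 values of 6.6 occupy positions 4–5 → each gets rank 4.
E has value 6.6 → rank 4.

4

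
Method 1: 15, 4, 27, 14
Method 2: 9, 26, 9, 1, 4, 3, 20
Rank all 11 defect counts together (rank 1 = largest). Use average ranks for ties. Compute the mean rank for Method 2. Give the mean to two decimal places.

Sorted (descending): 27, 26, 20, 15, 14, 9, 9, 4, 4, 3, 1
The 2 values of 9 occupy positions 6–7 → average rank (6+7)/2 = 6.5.
The 2 values of 4 occupy positions 8–9 → average rank (8+9)/2 = 8.5.
Method 2 values → pooled ranks: 9→6.5, 26→2, 9→6.5, 1→11, 4→8.5, 3→10, 20→3
Mean rank = (6.5 + 2 + 6.5 + 11 + 8.5 + 10 + 3) / 7 = 6.79

6.79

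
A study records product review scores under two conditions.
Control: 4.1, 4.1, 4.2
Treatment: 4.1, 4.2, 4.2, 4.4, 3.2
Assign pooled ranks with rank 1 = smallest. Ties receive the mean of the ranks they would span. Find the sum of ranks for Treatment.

24

Sorted (ascending): 3.2, 4.1, 4.1, 4.1, 4.2, 4.2, 4.2, 4.4
The 3 values of 4.1 occupy positions 2–4 → average rank 3.
The 3 values of 4.2 occupy positions 5–7 → average rank 6.
Treatment values → pooled ranks: 4.1→3, 4.2→6, 4.2→6, 4.4→8, 3.2→1
Rank sum = 3 + 6 + 6 + 8 + 1 = 24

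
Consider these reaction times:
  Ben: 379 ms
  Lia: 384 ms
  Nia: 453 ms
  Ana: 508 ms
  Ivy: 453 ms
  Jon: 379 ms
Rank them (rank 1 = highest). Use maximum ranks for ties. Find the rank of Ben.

Sorted (descending): 508, 453, 453, 384, 379, 379
The 2 values of 453 occupy positions 2–3 → each gets rank 3.
The 2 values of 379 occupy positions 5–6 → each gets rank 6.
Ben has value 379 ms → rank 6.

6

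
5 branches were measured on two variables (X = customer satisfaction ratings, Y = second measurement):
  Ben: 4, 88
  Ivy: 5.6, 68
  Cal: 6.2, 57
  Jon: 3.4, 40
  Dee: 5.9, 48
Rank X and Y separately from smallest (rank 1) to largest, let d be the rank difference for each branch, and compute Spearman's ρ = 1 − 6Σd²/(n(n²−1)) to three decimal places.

0.100

Ranks of variable 1: 2, 3, 5, 1, 4
Ranks of variable 2: 5, 4, 3, 1, 2
d = r₁ − r₂: -3, -1, 2, 0, 2
d²: 9, 1, 4, 0, 4; Σd² = 18
ρ = 1 − 6·18/(5·24) = 1 − 108/120 = 0.100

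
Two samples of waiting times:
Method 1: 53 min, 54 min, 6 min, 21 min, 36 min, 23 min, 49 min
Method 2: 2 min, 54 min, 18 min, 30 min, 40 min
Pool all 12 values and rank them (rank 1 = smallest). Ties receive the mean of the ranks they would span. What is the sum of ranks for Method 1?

48.5

Sorted (ascending): 2, 6, 18, 21, 23, 30, 36, 40, 49, 53, 54, 54
The 2 values of 54 occupy positions 11–12 → average rank (11+12)/2 = 11.5.
Method 1 values → pooled ranks: 53→10, 54→11.5, 6→2, 21→4, 36→7, 23→5, 49→9
Rank sum = 10 + 11.5 + 2 + 4 + 7 + 5 + 9 = 48.5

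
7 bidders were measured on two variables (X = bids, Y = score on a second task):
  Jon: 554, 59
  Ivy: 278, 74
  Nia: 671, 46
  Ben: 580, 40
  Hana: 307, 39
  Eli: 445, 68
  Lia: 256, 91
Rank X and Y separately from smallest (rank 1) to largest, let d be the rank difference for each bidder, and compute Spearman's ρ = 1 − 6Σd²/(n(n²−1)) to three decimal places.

-0.607

Ranks of variable 1: 5, 2, 7, 6, 3, 4, 1
Ranks of variable 2: 4, 6, 3, 2, 1, 5, 7
d = r₁ − r₂: 1, -4, 4, 4, 2, -1, -6
d²: 1, 16, 16, 16, 4, 1, 36; Σd² = 90
ρ = 1 − 6·90/(7·48) = 1 − 540/336 = -0.607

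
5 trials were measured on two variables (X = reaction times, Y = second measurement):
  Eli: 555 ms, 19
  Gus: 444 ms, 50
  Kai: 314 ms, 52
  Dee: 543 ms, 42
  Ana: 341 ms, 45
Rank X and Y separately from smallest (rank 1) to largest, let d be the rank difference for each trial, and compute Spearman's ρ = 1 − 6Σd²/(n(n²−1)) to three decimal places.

Ranks of variable 1: 5, 3, 1, 4, 2
Ranks of variable 2: 1, 4, 5, 2, 3
d = r₁ − r₂: 4, -1, -4, 2, -1
d²: 16, 1, 16, 4, 1; Σd² = 38
ρ = 1 − 6·38/(5·24) = 1 − 228/120 = -0.900

-0.900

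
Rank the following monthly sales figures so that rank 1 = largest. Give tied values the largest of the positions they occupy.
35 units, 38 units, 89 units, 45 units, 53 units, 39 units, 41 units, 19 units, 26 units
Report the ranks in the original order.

Sorted (descending): 89, 53, 45, 41, 39, 38, 35, 26, 19
No ties — each value takes its position as its rank.

7, 6, 1, 3, 2, 5, 4, 9, 8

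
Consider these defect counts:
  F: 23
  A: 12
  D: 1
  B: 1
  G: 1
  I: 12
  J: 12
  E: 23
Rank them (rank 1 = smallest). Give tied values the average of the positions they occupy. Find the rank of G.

Sorted (ascending): 1, 1, 1, 12, 12, 12, 23, 23
The 3 values of 1 occupy positions 1–3 → average rank 2.
The 3 values of 12 occupy positions 4–6 → average rank 5.
The 2 values of 23 occupy positions 7–8 → average rank (7+8)/2 = 7.5.
G has value 1 → rank 2.

2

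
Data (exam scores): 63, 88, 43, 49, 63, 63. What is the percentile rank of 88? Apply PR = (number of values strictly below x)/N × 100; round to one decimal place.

83.3

N = 6.
Strictly below 88: 5. Equal to 88: 1.
PR = 5/6 × 100 = 83.3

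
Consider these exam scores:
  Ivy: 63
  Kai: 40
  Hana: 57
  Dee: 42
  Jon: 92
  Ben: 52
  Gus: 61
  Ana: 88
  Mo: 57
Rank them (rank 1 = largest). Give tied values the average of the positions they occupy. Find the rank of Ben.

Sorted (descending): 92, 88, 63, 61, 57, 57, 52, 42, 40
The 2 values of 57 occupy positions 5–6 → average rank (5+6)/2 = 5.5.
Ben has value 52 → rank 7.

7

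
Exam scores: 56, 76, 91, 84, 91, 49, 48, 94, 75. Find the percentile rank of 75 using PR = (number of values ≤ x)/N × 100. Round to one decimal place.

44.4

N = 9.
Strictly below 75: 3. Equal to 75: 1.
PR = 4/9 × 100 = 44.4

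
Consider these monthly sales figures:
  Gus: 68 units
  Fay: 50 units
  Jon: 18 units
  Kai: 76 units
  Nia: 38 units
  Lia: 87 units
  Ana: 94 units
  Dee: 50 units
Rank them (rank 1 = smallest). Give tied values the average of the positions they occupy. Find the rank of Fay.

Sorted (ascending): 18, 38, 50, 50, 68, 76, 87, 94
The 2 values of 50 occupy positions 3–4 → average rank (3+4)/2 = 3.5.
Fay has value 50 units → rank 3.5.

3.5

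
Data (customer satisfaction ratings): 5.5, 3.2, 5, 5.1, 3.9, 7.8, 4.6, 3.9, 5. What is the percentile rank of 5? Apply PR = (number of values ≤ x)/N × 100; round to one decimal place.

66.7

N = 9.
Strictly below 5: 4. Equal to 5: 2.
PR = 6/9 × 100 = 66.7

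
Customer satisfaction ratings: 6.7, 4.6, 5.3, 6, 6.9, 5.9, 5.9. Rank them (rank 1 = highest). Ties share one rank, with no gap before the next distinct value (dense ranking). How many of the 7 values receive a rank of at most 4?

5

Sorted (descending): 6.9, 6.7, 6, 5.9, 5.9, 5.3, 4.6
The 2 values of 5.9 share dense rank 4.
Remaining distinct values take the next consecutive integers.
Ranks ≤ 4: {1, 2, 3, 4, 4} → 5 values.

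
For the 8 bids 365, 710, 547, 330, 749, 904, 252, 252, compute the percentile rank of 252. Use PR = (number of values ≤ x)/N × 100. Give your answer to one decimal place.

N = 8.
Strictly below 252: 0. Equal to 252: 2.
PR = 2/8 × 100 = 25.0

25.0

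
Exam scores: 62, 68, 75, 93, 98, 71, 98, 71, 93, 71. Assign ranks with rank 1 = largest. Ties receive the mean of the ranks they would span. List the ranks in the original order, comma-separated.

Sorted (descending): 98, 98, 93, 93, 75, 71, 71, 71, 68, 62
The 2 values of 98 occupy positions 1–2 → average rank (1+2)/2 = 1.5.
The 2 values of 93 occupy positions 3–4 → average rank (3+4)/2 = 3.5.
The 3 values of 71 occupy positions 6–8 → average rank 7.

10, 9, 5, 3.5, 1.5, 7, 1.5, 7, 3.5, 7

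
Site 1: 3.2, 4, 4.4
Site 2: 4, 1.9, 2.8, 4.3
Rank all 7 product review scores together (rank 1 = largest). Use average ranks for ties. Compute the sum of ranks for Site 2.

18.5

Sorted (descending): 4.4, 4.3, 4, 4, 3.2, 2.8, 1.9
The 2 values of 4 occupy positions 3–4 → average rank (3+4)/2 = 3.5.
Site 2 values → pooled ranks: 4→3.5, 1.9→7, 2.8→6, 4.3→2
Rank sum = 3.5 + 7 + 6 + 2 = 18.5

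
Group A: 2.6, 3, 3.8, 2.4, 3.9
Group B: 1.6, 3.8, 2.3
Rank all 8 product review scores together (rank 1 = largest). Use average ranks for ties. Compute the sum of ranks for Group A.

Sorted (descending): 3.9, 3.8, 3.8, 3, 2.6, 2.4, 2.3, 1.6
The 2 values of 3.8 occupy positions 2–3 → average rank (2+3)/2 = 2.5.
Group A values → pooled ranks: 2.6→5, 3→4, 3.8→2.5, 2.4→6, 3.9→1
Rank sum = 5 + 4 + 2.5 + 6 + 1 = 18.5

18.5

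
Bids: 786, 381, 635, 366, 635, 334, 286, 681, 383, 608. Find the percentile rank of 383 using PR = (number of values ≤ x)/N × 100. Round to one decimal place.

N = 10.
Strictly below 383: 4. Equal to 383: 1.
PR = 5/10 × 100 = 50.0

50.0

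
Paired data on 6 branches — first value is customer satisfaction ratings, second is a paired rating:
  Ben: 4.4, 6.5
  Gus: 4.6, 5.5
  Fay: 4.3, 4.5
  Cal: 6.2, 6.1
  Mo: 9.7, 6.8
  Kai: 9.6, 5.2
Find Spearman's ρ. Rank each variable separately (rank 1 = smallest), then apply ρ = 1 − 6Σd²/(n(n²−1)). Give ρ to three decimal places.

Ranks of variable 1: 2, 3, 1, 4, 6, 5
Ranks of variable 2: 5, 3, 1, 4, 6, 2
d = r₁ − r₂: -3, 0, 0, 0, 0, 3
d²: 9, 0, 0, 0, 0, 9; Σd² = 18
ρ = 1 − 6·18/(6·35) = 1 − 108/210 = 0.486

0.486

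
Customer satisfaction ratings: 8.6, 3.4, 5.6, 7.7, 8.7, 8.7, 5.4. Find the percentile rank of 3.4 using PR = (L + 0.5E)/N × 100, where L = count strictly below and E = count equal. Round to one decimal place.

N = 7.
Strictly below 3.4: 0. Equal to 3.4: 1.
PR = (0 + 0.5·1)/7 × 100 = 7.1

7.1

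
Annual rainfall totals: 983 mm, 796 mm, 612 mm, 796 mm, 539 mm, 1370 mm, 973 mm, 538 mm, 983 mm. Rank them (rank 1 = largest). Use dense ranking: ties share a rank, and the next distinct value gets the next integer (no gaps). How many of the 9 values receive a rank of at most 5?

Sorted (descending): 1370, 983, 983, 973, 796, 796, 612, 539, 538
The 2 values of 983 share dense rank 2.
The 2 values of 796 share dense rank 4.
Remaining distinct values take the next consecutive integers.
Ranks ≤ 5: {1, 2, 2, 3, 4, 4, 5} → 7 values.

7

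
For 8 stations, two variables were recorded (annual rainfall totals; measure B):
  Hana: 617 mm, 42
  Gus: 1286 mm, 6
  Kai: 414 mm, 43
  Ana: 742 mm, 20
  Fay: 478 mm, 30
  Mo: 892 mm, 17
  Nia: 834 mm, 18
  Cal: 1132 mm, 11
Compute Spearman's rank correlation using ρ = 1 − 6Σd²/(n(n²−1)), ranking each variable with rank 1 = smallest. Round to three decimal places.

-0.976

Ranks of variable 1: 3, 8, 1, 4, 2, 6, 5, 7
Ranks of variable 2: 7, 1, 8, 5, 6, 3, 4, 2
d = r₁ − r₂: -4, 7, -7, -1, -4, 3, 1, 5
d²: 16, 49, 49, 1, 16, 9, 1, 25; Σd² = 166
ρ = 1 − 6·166/(8·63) = 1 − 996/504 = -0.976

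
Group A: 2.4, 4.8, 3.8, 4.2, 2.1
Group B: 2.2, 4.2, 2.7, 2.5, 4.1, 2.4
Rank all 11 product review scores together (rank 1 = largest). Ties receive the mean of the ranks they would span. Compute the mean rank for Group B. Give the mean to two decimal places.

6.33

Sorted (descending): 4.8, 4.2, 4.2, 4.1, 3.8, 2.7, 2.5, 2.4, 2.4, 2.2, 2.1
The 2 values of 4.2 occupy positions 2–3 → average rank (2+3)/2 = 2.5.
The 2 values of 2.4 occupy positions 8–9 → average rank (8+9)/2 = 8.5.
Group B values → pooled ranks: 2.2→10, 4.2→2.5, 2.7→6, 2.5→7, 4.1→4, 2.4→8.5
Mean rank = (10 + 2.5 + 6 + 7 + 4 + 8.5) / 6 = 6.33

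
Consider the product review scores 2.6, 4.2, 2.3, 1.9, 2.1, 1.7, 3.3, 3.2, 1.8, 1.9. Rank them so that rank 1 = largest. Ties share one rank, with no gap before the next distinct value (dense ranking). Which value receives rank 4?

Sorted (descending): 4.2, 3.3, 3.2, 2.6, 2.3, 2.1, 1.9, 1.9, 1.8, 1.7
The 2 values of 1.9 share dense rank 7.
Remaining distinct values take the next consecutive integers.
Rank 4 → value 2.6.

2.6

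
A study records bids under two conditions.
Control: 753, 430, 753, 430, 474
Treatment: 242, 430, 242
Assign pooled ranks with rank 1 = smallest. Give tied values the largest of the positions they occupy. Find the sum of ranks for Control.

Sorted (ascending): 242, 242, 430, 430, 430, 474, 753, 753
The 2 values of 242 occupy positions 1–2 → each gets rank 2.
The 3 values of 430 occupy positions 3–5 → each gets rank 5.
The 2 values of 753 occupy positions 7–8 → each gets rank 8.
Control values → pooled ranks: 753→8, 430→5, 753→8, 430→5, 474→6
Rank sum = 8 + 5 + 8 + 5 + 6 = 32

32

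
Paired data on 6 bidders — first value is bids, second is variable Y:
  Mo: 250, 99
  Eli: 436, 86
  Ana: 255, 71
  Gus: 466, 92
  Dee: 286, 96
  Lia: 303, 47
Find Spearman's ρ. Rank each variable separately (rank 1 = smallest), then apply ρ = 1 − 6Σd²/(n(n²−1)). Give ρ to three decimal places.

-0.314

Ranks of variable 1: 1, 5, 2, 6, 3, 4
Ranks of variable 2: 6, 3, 2, 4, 5, 1
d = r₁ − r₂: -5, 2, 0, 2, -2, 3
d²: 25, 4, 0, 4, 4, 9; Σd² = 46
ρ = 1 − 6·46/(6·35) = 1 − 276/210 = -0.314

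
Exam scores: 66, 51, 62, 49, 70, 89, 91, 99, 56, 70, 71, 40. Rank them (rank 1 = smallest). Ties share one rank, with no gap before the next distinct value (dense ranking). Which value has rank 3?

51

Sorted (ascending): 40, 49, 51, 56, 62, 66, 70, 70, 71, 89, 91, 99
The 2 values of 70 share dense rank 7.
Remaining distinct values take the next consecutive integers.
Rank 3 → value 51.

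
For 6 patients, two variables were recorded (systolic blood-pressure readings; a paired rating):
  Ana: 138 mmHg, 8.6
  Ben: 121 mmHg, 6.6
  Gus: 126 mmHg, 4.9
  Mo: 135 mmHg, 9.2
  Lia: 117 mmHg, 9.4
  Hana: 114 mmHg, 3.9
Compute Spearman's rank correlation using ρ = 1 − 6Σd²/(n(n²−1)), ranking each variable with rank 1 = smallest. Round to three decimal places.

0.314

Ranks of variable 1: 6, 3, 4, 5, 2, 1
Ranks of variable 2: 4, 3, 2, 5, 6, 1
d = r₁ − r₂: 2, 0, 2, 0, -4, 0
d²: 4, 0, 4, 0, 16, 0; Σd² = 24
ρ = 1 − 6·24/(6·35) = 1 − 144/210 = 0.314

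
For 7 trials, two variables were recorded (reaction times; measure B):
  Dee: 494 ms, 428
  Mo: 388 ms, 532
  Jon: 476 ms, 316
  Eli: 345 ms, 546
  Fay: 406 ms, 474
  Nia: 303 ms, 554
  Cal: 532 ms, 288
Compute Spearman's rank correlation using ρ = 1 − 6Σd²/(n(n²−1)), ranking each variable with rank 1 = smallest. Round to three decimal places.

Ranks of variable 1: 6, 3, 5, 2, 4, 1, 7
Ranks of variable 2: 3, 5, 2, 6, 4, 7, 1
d = r₁ − r₂: 3, -2, 3, -4, 0, -6, 6
d²: 9, 4, 9, 16, 0, 36, 36; Σd² = 110
ρ = 1 − 6·110/(7·48) = 1 − 660/336 = -0.964

-0.964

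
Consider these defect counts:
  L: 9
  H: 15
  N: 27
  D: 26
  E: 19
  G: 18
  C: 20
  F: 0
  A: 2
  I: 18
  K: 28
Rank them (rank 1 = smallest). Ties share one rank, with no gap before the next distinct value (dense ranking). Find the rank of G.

Sorted (ascending): 0, 2, 9, 15, 18, 18, 19, 20, 26, 27, 28
The 2 values of 18 share dense rank 5.
Remaining distinct values take the next consecutive integers.
G has value 18 → rank 5.

5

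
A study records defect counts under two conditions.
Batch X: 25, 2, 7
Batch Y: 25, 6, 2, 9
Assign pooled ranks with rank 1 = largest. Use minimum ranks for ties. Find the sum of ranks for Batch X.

11

Sorted (descending): 25, 25, 9, 7, 6, 2, 2
The 2 values of 25 occupy positions 1–2 → each gets rank 1.
The 2 values of 2 occupy positions 6–7 → each gets rank 6.
Batch X values → pooled ranks: 25→1, 2→6, 7→4
Rank sum = 1 + 6 + 4 = 11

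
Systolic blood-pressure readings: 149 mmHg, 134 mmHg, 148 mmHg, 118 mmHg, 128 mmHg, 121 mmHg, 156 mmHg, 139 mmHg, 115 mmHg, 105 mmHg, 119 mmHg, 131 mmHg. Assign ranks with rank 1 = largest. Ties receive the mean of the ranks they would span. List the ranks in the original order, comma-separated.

Sorted (descending): 156, 149, 148, 139, 134, 131, 128, 121, 119, 118, 115, 105
No ties — each value takes its position as its rank.

2, 5, 3, 10, 7, 8, 1, 4, 11, 12, 9, 6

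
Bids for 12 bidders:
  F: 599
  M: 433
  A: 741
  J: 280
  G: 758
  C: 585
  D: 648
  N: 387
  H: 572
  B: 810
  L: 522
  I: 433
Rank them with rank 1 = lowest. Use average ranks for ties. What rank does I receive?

3.5

Sorted (ascending): 280, 387, 433, 433, 522, 572, 585, 599, 648, 741, 758, 810
The 2 values of 433 occupy positions 3–4 → average rank (3+4)/2 = 3.5.
I has value 433 → rank 3.5.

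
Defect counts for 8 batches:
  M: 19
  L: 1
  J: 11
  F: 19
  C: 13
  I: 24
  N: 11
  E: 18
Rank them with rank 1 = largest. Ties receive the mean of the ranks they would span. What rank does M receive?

2.5

Sorted (descending): 24, 19, 19, 18, 13, 11, 11, 1
The 2 values of 19 occupy positions 2–3 → average rank (2+3)/2 = 2.5.
The 2 values of 11 occupy positions 6–7 → average rank (6+7)/2 = 6.5.
M has value 19 → rank 2.5.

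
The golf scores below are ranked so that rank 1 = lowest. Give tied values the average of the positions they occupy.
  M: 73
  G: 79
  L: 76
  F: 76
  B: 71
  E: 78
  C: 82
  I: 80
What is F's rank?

Sorted (ascending): 71, 73, 76, 76, 78, 79, 80, 82
The 2 values of 76 occupy positions 3–4 → average rank (3+4)/2 = 3.5.
F has value 76 → rank 3.5.

3.5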